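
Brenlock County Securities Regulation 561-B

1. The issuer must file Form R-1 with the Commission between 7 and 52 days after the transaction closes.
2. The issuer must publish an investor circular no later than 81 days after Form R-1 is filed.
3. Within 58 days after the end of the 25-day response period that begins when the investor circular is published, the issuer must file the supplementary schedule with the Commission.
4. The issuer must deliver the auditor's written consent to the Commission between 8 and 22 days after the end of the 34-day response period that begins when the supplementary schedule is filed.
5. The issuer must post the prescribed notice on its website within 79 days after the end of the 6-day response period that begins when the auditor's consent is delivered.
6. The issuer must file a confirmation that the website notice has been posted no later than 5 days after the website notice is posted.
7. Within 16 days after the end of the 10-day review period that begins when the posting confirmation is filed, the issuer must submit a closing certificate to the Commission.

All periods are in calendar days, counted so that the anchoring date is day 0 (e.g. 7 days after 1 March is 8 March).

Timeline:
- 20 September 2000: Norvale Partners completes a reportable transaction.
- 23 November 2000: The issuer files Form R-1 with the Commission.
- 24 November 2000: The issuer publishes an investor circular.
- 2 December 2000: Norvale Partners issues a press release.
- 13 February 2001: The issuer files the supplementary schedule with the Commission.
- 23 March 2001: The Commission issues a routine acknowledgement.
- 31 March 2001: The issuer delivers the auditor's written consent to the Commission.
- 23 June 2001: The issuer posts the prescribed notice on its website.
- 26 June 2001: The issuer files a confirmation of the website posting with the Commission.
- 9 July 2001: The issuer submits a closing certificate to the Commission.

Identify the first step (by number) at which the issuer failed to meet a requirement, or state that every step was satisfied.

Step 1: the window is 7–52 days after 20 September 2000 (when the transaction closes), so 27 September 2000 through 11 November 2000; 23 November 2000 is 12 days past the end of the window.
Later steps need not be reached.

Step 1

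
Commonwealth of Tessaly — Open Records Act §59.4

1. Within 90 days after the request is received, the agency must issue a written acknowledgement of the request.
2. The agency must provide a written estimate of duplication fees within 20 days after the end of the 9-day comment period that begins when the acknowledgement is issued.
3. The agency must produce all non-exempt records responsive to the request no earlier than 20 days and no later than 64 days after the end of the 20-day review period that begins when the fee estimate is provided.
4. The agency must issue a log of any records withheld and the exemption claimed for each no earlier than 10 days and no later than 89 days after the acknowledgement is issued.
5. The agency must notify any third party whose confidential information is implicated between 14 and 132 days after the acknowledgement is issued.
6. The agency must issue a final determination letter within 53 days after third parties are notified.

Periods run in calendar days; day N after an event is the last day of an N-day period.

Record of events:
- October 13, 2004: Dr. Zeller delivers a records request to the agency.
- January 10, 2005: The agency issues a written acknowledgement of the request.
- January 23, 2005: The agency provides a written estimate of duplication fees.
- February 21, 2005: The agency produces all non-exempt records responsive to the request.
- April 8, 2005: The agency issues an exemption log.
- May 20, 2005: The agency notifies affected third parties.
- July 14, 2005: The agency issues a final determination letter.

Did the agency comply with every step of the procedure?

No

(1) due by October 13, 2004 + 90 days = January 11, 2005; January 10, 2005 is within that limit.
(2) due by January 19, 2005 + 20 days = February 8, 2005; completed January 23, 2005, before the deadline.
(3) the permitted window runs from February 12, 2005 + 20 = March 4, 2005 to February 12, 2005 + 64 = April 17, 2005; done February 21, 2005 — 11 days before the window opened.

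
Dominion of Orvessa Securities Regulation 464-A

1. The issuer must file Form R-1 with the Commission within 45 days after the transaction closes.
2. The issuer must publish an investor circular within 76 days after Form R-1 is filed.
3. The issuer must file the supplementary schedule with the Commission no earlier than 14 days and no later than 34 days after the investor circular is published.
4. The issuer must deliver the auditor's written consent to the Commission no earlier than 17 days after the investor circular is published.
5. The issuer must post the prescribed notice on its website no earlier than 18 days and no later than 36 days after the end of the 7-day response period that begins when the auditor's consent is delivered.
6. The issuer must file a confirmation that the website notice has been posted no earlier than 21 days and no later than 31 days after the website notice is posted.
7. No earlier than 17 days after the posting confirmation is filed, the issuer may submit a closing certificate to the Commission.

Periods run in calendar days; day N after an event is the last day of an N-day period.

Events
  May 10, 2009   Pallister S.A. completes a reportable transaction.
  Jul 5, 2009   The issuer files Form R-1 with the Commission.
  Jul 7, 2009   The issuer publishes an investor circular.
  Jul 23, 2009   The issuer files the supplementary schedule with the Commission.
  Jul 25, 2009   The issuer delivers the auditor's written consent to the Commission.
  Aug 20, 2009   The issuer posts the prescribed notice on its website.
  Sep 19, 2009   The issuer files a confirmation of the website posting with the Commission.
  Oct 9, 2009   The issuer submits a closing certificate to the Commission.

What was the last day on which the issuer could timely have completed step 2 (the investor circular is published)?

Step 2 runs from Jul 5, 2009, when Form R-1 is filed. 76 days after Jul 5, 2009 is Sep 19, 2009.

Sep 19, 2009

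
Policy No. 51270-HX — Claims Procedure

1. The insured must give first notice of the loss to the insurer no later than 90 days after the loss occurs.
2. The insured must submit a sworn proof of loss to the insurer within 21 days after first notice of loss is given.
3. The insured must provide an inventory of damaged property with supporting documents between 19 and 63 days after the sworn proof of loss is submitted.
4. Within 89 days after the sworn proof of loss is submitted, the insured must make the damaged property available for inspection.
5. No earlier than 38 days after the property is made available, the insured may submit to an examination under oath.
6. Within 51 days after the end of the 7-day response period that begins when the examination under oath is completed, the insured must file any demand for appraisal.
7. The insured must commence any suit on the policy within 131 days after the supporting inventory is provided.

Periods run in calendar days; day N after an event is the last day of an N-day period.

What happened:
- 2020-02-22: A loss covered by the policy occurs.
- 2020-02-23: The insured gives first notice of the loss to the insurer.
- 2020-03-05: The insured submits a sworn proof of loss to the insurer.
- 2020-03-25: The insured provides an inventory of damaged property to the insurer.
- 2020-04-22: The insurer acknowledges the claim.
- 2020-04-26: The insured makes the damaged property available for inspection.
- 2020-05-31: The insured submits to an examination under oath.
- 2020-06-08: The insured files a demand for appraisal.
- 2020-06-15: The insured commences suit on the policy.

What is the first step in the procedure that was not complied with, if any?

(1) due by 2020-02-22 + 90 days = 2020-05-22; completed 2020-02-23, before the deadline.
(2) due by 2020-02-23 + 21 days = 2020-03-15; 2020-03-05 is within that limit.
(3) the permitted window runs from 2020-03-05 + 19 = 2020-03-24 to 2020-03-05 + 63 = 2020-05-07; 2020-03-25 falls inside that range.
(4) due by 2020-03-05 + 89 days = 2020-06-02; completed 2020-04-26, before the deadline.
(5) permitted from 2020-04-26 + 38 days = 2020-06-03 onward; acted on 2020-05-31, 3 days prematurely.
The procedure was therefore not followed at step 5.

Step 5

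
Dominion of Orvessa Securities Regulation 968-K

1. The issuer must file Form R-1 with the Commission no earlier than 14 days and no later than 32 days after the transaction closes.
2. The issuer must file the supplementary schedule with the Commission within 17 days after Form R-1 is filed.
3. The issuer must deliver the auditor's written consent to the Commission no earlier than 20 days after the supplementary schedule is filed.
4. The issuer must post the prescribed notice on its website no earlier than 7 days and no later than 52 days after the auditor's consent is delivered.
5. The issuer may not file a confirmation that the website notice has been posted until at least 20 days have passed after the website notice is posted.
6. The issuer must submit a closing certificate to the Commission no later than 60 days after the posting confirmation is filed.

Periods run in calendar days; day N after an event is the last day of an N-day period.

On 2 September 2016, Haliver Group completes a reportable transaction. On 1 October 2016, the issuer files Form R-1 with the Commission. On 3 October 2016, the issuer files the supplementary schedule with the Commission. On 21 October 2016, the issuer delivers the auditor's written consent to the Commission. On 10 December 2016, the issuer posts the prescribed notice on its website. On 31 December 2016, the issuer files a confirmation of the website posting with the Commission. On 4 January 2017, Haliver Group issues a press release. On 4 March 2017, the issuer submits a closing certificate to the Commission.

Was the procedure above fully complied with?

No

Step 1 — 14 and 32 days from 2 September 2016 (when the transaction closes) are 16 September 2016 and 4 October 2016 respectively; done 1 October 2016, which is between those dates.
Step 2 — counting 17 days from 1 October 2016 (when Form R-1 is filed) gives a deadline of 18 October 2016; 3 October 2016 is within that limit.
Step 3 — must wait 20 days from 3 October 2016 (when the supplementary schedule is filed), so not before 23 October 2016; 21 October 2016 is 2 days before the earliest permitted date.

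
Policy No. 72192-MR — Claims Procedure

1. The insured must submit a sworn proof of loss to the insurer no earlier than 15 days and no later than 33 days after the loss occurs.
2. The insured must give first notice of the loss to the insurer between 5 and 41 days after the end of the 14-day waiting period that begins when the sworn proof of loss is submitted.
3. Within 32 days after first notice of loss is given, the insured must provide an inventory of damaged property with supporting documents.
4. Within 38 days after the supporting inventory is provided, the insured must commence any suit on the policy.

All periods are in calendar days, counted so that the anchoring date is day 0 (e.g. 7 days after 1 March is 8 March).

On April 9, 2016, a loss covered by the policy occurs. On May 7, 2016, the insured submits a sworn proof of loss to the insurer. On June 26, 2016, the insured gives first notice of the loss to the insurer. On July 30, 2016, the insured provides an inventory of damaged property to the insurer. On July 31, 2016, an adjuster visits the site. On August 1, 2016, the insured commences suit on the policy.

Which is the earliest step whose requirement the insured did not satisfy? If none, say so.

Step 3

Step 1: the window is 15–33 days after April 9, 2016 (when the loss occurs), so April 24, 2016 through May 12, 2016; May 7, 2016 falls inside that range.
Step 2: the window is 5–41 days after May 21, 2016 (end of the 14-day waiting period, which began when the sworn proof of loss is submitted on May 7, 2016), so May 26, 2016 through July 1, 2016; done June 26, 2016, which is between those dates.
Step 3: 32 days after June 26, 2016 (when first notice of loss is given) is July 28, 2016; not done until July 30, 2016, 2 days after the deadline.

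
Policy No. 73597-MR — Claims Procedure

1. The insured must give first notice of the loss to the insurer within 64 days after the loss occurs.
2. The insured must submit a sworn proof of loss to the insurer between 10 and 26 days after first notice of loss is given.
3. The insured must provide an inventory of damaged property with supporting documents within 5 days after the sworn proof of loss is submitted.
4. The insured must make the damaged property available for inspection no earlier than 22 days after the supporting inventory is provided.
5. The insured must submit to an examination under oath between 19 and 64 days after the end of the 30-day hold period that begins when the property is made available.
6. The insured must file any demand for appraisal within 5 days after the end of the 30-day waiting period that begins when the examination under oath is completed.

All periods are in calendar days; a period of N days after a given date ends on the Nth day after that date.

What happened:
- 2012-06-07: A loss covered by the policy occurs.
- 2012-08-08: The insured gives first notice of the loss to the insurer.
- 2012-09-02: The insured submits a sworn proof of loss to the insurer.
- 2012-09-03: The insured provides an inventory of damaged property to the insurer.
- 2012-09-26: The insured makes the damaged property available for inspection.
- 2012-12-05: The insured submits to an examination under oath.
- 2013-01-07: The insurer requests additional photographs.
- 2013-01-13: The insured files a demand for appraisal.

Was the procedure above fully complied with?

No

(1) due by 2012-06-07 + 64 days = 2012-08-10; 2012-08-08 is within that limit.
(2) the permitted window runs from 2012-08-08 + 10 = 2012-08-18 to 2012-08-08 + 26 = 2012-09-03; 2012-09-02 falls inside that range.
(3) due by 2012-09-02 + 5 days = 2012-09-07; 2012-09-03 is within that limit.
(4) permitted from 2012-09-03 + 22 days = 2012-09-25 onward; done 2012-09-26, after the minimum wait.
(5) the permitted window runs from 2012-10-26 + 19 = 2012-11-14 to 2012-10-26 + 64 = 2012-12-29; done 2012-12-05, which is between those dates.
(6) due by 2013-01-04 + 5 days = 2013-01-09; done 2013-01-13 — 4 days late.
Later steps need not be reached.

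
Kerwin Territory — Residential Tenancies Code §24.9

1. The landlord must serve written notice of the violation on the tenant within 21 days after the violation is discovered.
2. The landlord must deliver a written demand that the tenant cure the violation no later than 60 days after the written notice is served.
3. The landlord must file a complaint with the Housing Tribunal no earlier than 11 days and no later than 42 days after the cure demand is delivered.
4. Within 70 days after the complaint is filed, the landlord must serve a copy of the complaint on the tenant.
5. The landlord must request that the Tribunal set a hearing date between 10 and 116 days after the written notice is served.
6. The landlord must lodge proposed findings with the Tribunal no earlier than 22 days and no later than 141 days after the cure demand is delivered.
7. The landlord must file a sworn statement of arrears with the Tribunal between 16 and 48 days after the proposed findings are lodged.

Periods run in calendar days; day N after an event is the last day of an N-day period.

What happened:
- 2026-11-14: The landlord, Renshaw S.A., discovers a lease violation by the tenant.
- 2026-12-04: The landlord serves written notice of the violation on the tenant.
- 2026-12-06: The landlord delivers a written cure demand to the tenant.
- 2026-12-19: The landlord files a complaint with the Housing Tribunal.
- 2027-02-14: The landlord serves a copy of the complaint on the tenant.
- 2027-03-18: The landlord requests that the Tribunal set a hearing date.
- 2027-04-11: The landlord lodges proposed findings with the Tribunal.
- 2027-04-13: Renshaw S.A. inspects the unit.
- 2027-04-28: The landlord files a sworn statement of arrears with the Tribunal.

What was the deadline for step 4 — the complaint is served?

Step 4 runs from 2026-12-19, when the complaint is filed. 70 days after 2026-12-19 is 2027-02-27.

2027-02-27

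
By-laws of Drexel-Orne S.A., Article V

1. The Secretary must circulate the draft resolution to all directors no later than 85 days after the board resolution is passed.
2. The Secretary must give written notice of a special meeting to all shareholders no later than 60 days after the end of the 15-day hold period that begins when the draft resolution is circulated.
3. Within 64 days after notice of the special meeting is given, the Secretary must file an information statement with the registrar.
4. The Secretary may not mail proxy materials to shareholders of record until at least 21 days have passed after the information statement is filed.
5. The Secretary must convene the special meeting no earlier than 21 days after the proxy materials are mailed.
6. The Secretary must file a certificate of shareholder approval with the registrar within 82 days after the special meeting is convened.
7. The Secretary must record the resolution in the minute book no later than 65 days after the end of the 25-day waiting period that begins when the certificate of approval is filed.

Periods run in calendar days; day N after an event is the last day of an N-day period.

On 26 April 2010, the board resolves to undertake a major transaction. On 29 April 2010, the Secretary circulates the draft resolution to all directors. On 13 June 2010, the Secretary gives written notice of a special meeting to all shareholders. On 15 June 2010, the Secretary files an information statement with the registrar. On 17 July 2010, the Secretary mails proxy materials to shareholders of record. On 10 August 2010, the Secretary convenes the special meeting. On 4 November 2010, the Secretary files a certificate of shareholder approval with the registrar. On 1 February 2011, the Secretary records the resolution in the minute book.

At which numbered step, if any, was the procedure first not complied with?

(1) due by 26 April 2010 + 85 days = 20 July 2010; done 29 April 2010 — timely.
(2) due by 14 May 2010 + 60 days = 13 July 2010; 13 June 2010 is within that limit.
(3) due by 13 June 2010 + 64 days = 16 August 2010; done 15 June 2010 — timely.
(4) permitted from 15 June 2010 + 21 days = 6 July 2010 onward; done 17 July 2010, after the minimum wait.
(5) permitted from 17 July 2010 + 21 days = 7 August 2010 onward; done 10 August 2010, after the minimum wait.
(6) due by 10 August 2010 + 82 days = 31 October 2010; 4 November 2010 misses that deadline by 4 days.

Step 6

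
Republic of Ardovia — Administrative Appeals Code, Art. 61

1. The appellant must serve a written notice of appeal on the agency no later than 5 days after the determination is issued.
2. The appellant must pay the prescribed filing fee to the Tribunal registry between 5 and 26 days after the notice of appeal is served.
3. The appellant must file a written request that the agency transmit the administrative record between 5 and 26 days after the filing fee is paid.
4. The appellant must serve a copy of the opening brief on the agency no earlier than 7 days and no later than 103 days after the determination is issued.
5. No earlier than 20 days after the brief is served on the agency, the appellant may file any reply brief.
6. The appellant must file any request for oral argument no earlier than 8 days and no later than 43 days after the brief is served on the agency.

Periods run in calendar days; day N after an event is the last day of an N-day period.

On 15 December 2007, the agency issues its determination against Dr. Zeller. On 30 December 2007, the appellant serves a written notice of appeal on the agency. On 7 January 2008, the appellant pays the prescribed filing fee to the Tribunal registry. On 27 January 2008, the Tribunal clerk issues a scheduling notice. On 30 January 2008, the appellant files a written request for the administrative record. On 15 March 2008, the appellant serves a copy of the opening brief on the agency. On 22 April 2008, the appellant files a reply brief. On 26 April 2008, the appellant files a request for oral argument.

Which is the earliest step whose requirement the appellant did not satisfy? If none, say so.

Step 1

Step 1: 5 days after 15 December 2007 (when the determination is issued) is 20 December 2007; done 30 December 2007 — 10 days late.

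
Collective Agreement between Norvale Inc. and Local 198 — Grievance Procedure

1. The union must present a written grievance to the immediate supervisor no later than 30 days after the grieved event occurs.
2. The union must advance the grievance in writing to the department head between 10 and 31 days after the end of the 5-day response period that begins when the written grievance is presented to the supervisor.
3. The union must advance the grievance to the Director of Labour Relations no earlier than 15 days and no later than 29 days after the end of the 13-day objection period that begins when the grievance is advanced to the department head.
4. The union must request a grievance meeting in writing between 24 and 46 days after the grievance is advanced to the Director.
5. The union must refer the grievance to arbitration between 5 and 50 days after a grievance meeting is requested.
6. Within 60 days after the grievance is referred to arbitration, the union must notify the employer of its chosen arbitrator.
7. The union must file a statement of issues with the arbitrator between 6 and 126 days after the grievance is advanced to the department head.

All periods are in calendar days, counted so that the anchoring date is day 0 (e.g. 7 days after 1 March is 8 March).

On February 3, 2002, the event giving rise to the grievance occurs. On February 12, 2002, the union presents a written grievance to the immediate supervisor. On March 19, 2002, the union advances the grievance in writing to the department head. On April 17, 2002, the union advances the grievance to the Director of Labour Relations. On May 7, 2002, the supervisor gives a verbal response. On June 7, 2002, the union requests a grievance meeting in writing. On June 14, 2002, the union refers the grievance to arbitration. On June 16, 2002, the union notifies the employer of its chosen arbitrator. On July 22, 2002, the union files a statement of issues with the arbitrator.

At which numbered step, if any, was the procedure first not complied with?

Step 4

Step 1 — counting 30 days from February 3, 2002 (when the grieved event occurs) gives a deadline of March 5, 2002; February 12, 2002 is within that limit.
Step 2 — 10 and 31 days from February 17, 2002 (end of the 5-day response period, which began when the written grievance is presented to the supervisor on February 12, 2002) are February 27, 2002 and March 20, 2002 respectively; March 19, 2002 falls inside that range.
Step 3 — 15 and 29 days from April 1, 2002 (end of the 13-day objection period, which began when the grievance is advanced to the department head on March 19, 2002) are April 16, 2002 and April 30, 2002 respectively; done April 17, 2002, which is between those dates.
Step 4 — 24 and 46 days from April 17, 2002 (when the grievance is advanced to the Director) are May 11, 2002 and June 2, 2002 respectively; June 7, 2002 is 5 days past the end of the window.
The analysis stops there.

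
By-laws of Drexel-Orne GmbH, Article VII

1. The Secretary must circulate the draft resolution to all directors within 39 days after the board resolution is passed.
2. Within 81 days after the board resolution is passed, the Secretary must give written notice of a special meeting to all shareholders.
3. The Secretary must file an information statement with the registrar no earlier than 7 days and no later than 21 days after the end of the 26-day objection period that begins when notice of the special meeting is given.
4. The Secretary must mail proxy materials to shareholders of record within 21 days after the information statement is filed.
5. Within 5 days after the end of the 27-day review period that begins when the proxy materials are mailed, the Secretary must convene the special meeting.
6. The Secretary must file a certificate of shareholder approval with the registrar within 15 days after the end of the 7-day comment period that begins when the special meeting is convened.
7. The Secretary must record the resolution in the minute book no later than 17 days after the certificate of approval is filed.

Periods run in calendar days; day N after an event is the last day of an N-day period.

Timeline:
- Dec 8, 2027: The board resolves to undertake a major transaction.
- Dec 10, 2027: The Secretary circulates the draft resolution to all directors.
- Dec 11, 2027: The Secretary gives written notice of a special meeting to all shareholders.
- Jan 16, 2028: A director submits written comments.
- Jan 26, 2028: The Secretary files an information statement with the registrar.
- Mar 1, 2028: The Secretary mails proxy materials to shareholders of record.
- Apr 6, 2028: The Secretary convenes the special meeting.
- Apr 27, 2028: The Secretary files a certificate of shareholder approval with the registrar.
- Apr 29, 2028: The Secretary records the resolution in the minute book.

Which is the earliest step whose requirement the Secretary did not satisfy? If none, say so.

Step 4

Step 1: 39 days after Dec 8, 2027 (when the board resolution is passed) is Jan 16, 2028; completed Dec 10, 2027, before the deadline.
Step 2: 81 days after Dec 8, 2027 (when the board resolution is passed) is Feb 27, 2028; completed Dec 11, 2027, before the deadline.
Step 3: the window is 7–21 days after Jan 6, 2028 (end of the 26-day objection period, which began when notice of the special meeting is given on Dec 11, 2027), so Jan 13, 2028 through Jan 27, 2028; done Jan 26, 2028 — within the window.
Step 4: 21 days after Jan 26, 2028 (when the information statement is filed) is Feb 16, 2028; done Mar 1, 2028 — 14 days late.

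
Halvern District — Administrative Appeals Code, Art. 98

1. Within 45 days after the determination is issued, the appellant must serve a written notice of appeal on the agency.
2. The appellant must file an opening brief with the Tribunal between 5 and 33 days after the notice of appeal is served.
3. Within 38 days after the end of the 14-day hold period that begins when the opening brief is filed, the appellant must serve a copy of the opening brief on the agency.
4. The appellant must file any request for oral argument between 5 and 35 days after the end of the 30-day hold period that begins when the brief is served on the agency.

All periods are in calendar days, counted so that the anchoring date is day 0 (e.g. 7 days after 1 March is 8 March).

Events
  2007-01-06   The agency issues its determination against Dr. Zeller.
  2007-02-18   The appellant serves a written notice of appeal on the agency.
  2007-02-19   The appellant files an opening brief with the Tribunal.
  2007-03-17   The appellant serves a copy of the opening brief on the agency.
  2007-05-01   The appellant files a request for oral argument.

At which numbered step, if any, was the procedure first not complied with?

Step 2

Step 1: 45 days after 2007-01-06 (when the determination is issued) is 2007-02-20; 2007-02-18 is within that limit.
Step 2: the window is 5–33 days after 2007-02-18 (when the notice of appeal is served), so 2007-02-23 through 2007-03-23; 2007-02-19 is 4 days too early.
Later steps need not be reached.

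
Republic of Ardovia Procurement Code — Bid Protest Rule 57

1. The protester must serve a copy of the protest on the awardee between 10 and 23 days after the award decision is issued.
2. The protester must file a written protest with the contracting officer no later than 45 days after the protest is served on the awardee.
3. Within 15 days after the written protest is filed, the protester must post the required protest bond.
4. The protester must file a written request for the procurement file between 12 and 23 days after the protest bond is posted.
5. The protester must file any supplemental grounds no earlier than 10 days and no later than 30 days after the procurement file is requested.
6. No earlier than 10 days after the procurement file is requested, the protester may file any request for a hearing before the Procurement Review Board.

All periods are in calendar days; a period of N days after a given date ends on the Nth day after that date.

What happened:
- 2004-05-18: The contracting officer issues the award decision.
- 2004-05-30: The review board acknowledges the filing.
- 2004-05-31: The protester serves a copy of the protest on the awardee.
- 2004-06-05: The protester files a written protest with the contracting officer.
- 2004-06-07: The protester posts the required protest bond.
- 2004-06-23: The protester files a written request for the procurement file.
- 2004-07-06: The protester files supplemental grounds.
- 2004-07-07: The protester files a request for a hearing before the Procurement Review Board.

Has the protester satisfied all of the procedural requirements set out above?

Step 1 — 10 and 23 days from 2004-05-18 (when the award decision is issued) are 2004-05-28 and 2004-06-10 respectively; done 2004-05-31 — within the window.
Step 2 — counting 45 days from 2004-05-31 (when the protest is served on the awardee) gives a deadline of 2004-07-15; 2004-06-05 is within that limit.
Step 3 — counting 15 days from 2004-06-05 (when the written protest is filed) gives a deadline of 2004-06-20; completed 2004-06-07, before the deadline.
Step 4 — 12 and 23 days from 2004-06-07 (when the protest bond is posted) are 2004-06-19 and 2004-06-30 respectively; done 2004-06-23, which is between those dates.
Step 5 — 10 and 30 days from 2004-06-23 (when the procurement file is requested) are 2004-07-03 and 2004-07-23 respectively; done 2004-07-06 — within the window.
Step 6 — must wait 10 days from 2004-06-23 (when the procurement file is requested), so not before 2004-07-03; done 2004-07-07, after the minimum wait.

Yes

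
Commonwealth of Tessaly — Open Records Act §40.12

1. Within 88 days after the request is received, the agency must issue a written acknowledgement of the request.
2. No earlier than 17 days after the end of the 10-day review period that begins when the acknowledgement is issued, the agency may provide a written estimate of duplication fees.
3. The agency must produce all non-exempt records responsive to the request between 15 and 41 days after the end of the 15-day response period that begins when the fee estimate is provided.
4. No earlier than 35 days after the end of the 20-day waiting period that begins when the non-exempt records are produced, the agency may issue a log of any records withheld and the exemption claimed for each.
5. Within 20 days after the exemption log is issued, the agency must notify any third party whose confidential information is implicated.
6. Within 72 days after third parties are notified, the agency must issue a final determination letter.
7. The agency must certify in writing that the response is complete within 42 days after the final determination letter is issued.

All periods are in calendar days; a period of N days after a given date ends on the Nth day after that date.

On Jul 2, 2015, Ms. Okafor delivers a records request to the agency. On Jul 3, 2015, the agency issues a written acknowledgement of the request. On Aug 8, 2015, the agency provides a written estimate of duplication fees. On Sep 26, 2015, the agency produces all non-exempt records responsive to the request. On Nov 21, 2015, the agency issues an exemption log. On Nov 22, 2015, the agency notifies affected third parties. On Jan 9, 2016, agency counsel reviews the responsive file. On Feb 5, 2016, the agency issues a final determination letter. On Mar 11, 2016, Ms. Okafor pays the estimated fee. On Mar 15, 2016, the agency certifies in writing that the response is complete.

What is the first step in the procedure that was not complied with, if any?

Step 1 — counting 88 days from Jul 2, 2015 (when the request is received) gives a deadline of Sep 28, 2015; Jul 3, 2015 is within that limit.
Step 2 — must wait 17 days from Jul 13, 2015 (end of the 10-day review period, which began when the acknowledgement is issued on Jul 3, 2015), so not before Jul 30, 2015; done Aug 8, 2015, after the minimum wait.
Step 3 — 15 and 41 days from Aug 23, 2015 (end of the 15-day response period, which began when the fee estimate is provided on Aug 8, 2015) are Sep 7, 2015 and Oct 3, 2015 respectively; done Sep 26, 2015, which is between those dates.
Step 4 — must wait 35 days from Oct 16, 2015 (end of the 20-day waiting period, which began when the non-exempt records are produced on Sep 26, 2015), so not before Nov 20, 2015; done Nov 21, 2015, after the minimum wait.
Step 5 — counting 20 days from Nov 21, 2015 (when the exemption log is issued) gives a deadline of Dec 11, 2015; done Nov 22, 2015 — timely.
Step 6 — counting 72 days from Nov 22, 2015 (when third parties are notified) gives a deadline of Feb 2, 2016; Feb 5, 2016 misses that deadline by 3 days.
The analysis stops there.

Step 6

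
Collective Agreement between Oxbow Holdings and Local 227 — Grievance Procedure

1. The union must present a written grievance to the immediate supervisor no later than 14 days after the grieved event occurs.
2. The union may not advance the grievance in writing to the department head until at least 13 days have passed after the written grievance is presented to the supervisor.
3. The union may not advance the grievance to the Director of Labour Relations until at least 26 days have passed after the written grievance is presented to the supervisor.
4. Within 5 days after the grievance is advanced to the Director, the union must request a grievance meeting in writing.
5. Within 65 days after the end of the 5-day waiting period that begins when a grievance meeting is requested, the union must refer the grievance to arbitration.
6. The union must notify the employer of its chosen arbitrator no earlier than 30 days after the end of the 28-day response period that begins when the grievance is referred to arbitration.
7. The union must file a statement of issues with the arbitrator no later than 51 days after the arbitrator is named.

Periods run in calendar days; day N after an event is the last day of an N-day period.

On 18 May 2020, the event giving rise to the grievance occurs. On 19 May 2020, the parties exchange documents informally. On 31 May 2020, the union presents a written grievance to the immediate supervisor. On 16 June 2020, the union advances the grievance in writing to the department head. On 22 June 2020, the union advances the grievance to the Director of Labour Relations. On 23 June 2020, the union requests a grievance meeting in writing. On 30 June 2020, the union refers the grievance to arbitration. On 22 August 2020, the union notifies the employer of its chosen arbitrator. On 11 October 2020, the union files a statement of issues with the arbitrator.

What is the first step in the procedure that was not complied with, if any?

Step 1: 14 days after 18 May 2020 (when the grieved event occurs) is 1 June 2020; completed 31 May 2020, before the deadline.
Step 2: the earliest permitted date is 13 days after 31 May 2020 (when the written grievance is presented to the supervisor), i.e. 13 June 2020; done 16 June 2020 — permitted.
Step 3: the earliest permitted date is 26 days after 31 May 2020 (when the written grievance is presented to the supervisor), i.e. 26 June 2020; done 22 June 2020 — 4 days too early.

Step 3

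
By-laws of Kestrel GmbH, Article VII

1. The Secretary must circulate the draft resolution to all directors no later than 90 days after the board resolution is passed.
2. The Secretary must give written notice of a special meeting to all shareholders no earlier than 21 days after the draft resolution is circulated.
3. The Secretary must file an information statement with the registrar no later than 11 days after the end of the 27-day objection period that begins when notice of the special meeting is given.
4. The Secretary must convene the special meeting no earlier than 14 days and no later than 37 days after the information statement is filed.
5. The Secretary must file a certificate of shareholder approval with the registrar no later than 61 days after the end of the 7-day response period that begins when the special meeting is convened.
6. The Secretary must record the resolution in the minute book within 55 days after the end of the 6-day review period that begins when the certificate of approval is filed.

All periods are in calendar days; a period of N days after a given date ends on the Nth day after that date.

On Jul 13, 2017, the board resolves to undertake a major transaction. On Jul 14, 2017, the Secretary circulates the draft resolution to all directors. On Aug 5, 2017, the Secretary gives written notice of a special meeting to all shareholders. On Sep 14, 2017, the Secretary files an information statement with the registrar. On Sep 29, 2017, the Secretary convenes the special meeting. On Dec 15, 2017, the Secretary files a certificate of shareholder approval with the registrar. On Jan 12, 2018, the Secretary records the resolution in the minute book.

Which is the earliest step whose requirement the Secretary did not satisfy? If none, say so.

Step 1: 90 days after Jul 13, 2017 (when the board resolution is passed) is Oct 11, 2017; done Jul 14, 2017 — timely.
Step 2: the earliest permitted date is 21 days after Jul 14, 2017 (when the draft resolution is circulated), i.e. Aug 4, 2017; done Aug 5, 2017, after the minimum wait.
Step 3: 11 days after Sep 1, 2017 (end of the 27-day objection period, which began when notice of the special meeting is given on Aug 5, 2017) is Sep 12, 2017; not done until Sep 14, 2017, 2 days after the deadline.
Later steps need not be reached.

Step 3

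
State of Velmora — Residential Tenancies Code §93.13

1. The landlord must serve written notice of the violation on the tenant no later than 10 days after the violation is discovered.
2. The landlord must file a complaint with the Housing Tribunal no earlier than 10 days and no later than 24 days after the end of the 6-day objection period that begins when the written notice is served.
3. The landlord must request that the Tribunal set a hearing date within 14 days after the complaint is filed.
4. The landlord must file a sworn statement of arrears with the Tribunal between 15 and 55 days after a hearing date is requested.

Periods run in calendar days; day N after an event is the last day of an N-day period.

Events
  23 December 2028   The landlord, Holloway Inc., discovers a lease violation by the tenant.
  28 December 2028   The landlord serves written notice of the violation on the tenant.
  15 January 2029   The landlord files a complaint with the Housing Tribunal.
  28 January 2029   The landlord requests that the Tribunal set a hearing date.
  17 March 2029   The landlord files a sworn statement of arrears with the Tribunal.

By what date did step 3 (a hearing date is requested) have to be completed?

29 January 2029

Step 3 runs from 15 January 2029, when the complaint is filed. 14 days after 15 January 2029 is 29 January 2029.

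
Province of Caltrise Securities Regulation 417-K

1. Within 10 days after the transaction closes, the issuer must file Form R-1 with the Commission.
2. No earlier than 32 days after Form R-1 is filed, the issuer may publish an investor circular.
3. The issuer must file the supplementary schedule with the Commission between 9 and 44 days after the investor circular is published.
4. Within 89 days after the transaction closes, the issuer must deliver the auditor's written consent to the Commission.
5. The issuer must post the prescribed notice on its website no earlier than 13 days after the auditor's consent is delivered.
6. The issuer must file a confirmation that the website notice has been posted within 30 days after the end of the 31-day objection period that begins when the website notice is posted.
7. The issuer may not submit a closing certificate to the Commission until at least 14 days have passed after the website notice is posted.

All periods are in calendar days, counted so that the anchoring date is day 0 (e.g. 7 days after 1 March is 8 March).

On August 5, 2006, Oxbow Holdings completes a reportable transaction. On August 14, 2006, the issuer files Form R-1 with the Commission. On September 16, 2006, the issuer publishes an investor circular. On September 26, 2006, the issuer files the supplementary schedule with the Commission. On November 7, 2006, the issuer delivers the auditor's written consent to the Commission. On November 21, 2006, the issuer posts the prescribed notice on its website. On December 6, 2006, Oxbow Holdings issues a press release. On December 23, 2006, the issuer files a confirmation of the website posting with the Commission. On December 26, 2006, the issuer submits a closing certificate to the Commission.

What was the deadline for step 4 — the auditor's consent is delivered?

Step 4 runs from August 5, 2006, when the transaction closes. 89 days after August 5, 2006 is November 2, 2006.

November 2, 2006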